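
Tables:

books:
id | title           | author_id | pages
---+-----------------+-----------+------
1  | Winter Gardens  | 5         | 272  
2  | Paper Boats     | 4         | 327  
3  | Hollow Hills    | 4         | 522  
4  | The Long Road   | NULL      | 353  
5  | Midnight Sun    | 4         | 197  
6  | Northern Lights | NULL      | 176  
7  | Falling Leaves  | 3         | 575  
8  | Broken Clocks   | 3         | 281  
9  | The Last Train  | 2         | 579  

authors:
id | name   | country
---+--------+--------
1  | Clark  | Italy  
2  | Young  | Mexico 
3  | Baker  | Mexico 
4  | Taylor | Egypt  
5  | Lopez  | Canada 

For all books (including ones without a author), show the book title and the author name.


LEFT JOIN keeps every row from books (the left table); where author_id has no match in authors, the author columns become NULL. Walk through each book:
  - book 1 (Winter Gardens): author_id=5 -> matches Lopez
  - book 2 (Paper Boats): author_id=4 -> matches Taylor
  - book 3 (Hollow Hills): author_id=4 -> matches Taylor
  - book 4 (The Long Road): author_id=NULL, no match -> kept with NULL
  - book 5 (Midnight Sun): author_id=4 -> matches Taylor
  - book 6 (Northern Lights): author_id=NULL, no match -> kept with NULL
  - book 7 (Falling Leaves): author_id=3 -> matches Baker
  - book 8 (Broken Clocks): author_id=3 -> matches Baker
  - book 9 (The Last Train): author_id=2 -> matches Young
All 9 rows appear; 2 have NULL author.

SQL:
SELECT a.title, b.name AS author
FROM books a
LEFT JOIN authors b ON a.author_id = b.id

Result:
title           | author
----------------+-------
Winter Gardens  | Lopez 
Paper Boats     | Taylor
Hollow Hills    | Taylor
The Long Road   | NULL  
Midnight Sun    | Taylor
Northern Lights | NULL  
Falling Leaves  | Baker 
Broken Clocks   | Baker 
The Last Train  | Young 


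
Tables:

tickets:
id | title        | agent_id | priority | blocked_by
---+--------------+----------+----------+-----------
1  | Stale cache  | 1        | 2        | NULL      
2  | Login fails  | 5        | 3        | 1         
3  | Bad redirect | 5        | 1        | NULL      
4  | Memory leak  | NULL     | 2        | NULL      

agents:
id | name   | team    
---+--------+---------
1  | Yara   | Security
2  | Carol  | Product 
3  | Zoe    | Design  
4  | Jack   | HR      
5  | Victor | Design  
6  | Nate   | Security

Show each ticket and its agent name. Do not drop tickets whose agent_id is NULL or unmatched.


LEFT JOIN keeps every row from tickets (the left table); where agent_id has no match in agents, the agent columns become NULL. Walk through each ticket:
  - ticket 1 (Stale cache): agent_id=1 -> matches Yara
  - ticket 2 (Login fails): agent_id=5 -> matches Victor
  - ticket 3 (Bad redirect): agent_id=5 -> matches Victor
  - ticket 4 (Memory leak): agent_id=NULL, no match -> kept with NULL
All 4 rows appear; 1 has NULL agent.

SQL:
SELECT a.title, b.name AS agent
FROM tickets a
LEFT JOIN agents b ON a.agent_id = b.id

Result:
title        | agent 
-------------+-------
Stale cache  | Yara  
Login fails  | Victor
Bad redirect | Victor
Memory leak  | NULL  


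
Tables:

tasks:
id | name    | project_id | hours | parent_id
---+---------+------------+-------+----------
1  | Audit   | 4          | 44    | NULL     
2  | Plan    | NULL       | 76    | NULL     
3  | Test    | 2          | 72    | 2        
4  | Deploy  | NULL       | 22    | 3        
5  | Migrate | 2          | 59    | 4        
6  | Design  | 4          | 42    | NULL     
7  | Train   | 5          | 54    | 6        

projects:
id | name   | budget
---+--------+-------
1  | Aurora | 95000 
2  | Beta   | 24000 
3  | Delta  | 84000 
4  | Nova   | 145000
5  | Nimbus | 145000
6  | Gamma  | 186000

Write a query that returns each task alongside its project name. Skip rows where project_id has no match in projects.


INNER JOIN keeps only tasks rows whose project_id matches an id in projects. Walk through each task:
  - task 1 (Audit): project_id=4 -> matches Nova
  - task 2 (Plan): project_id=NULL, no match -> dropped
  - task 3 (Test): project_id=2 -> matches Beta
  - task 4 (Deploy): project_id=NULL, no match -> dropped
  - task 5 (Migrate): project_id=2 -> matches Beta
  - task 6 (Design): project_id=4 -> matches Nova
  - task 7 (Train): project_id=5 -> matches Nimbus
So 2 of 7 rows are dropped.

SQL:
SELECT a.name, b.name AS project
FROM tasks a
INNER JOIN projects b ON a.project_id = b.id

Result:
name    | project
--------+--------
Audit   | Nova   
Test    | Beta   
Migrate | Beta   
Design  | Nova   
Train   | Nimbus 


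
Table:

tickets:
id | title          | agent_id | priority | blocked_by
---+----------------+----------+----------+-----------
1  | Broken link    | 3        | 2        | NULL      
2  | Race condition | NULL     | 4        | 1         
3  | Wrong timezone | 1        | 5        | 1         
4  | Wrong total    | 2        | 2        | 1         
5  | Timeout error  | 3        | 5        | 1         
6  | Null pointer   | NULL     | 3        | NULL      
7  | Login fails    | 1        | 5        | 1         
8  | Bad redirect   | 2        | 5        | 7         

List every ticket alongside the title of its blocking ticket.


This is a self-join: tickets is joined to a second copy of itself, matching each row's blocked_by to another row's id. Use LEFT JOIN so rows with blocked_by=NULL are kept.
  - ticket 1 (Broken link): blocked_by=NULL -> NULL
  - ticket 2 (Race condition): blocked_by=1 -> Broken link
  - ticket 3 (Wrong timezone): blocked_by=1 -> Broken link
  - ticket 4 (Wrong total): blocked_by=1 -> Broken link
  - ticket 5 (Timeout error): blocked_by=1 -> Broken link
  - ticket 6 (Null pointer): blocked_by=NULL -> NULL
  - ticket 7 (Login fails): blocked_by=1 -> Broken link
  - ticket 8 (Bad redirect): blocked_by=7 -> Login fails

SQL:
SELECT a.title AS item, b.title AS blocked_by
FROM tickets a
LEFT JOIN tickets b ON a.blocked_by = b.id

Result:
item           | blocked_by 
---------------+------------
Broken link    | NULL       
Race condition | Broken link
Wrong timezone | Broken link
Wrong total    | Broken link
Timeout error  | Broken link
Null pointer   | NULL       
Login fails    | Broken link
Bad redirect   | Login fails


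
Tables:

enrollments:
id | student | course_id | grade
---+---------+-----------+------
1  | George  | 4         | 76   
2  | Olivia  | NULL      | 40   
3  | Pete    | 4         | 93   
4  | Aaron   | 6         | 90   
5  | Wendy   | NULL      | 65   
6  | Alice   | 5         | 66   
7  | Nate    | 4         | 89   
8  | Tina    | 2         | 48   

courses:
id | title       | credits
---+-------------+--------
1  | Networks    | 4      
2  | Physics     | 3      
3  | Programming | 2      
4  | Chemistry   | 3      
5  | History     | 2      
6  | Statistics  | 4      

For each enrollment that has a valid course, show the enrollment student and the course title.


INNER JOIN keeps only enrollments rows whose course_id matches an id in courses. Walk through each enrollment:
  - enrollment 1 (George): course_id=4 -> matches Chemistry
  - enrollment 2 (Olivia): course_id=NULL, no match -> dropped
  - enrollment 3 (Pete): course_id=4 -> matches Chemistry
  - enrollment 4 (Aaron): course_id=6 -> matches Statistics
  - enrollment 5 (Wendy): course_id=NULL, no match -> dropped
  - enrollment 6 (Alice): course_id=5 -> matches History
  - enrollment 7 (Nate): course_id=4 -> matches Chemistry
  - enrollment 8 (Tina): course_id=2 -> matches Physics
So 2 of 8 rows are dropped.

SQL:
SELECT a.student, b.title AS course
FROM enrollments a
INNER JOIN courses b ON a.course_id = b.id

Result:
student | course    
--------+-----------
George  | Chemistry 
Pete    | Chemistry 
Aaron   | Statistics
Alice   | History   
Nate    | Chemistry 
Tina    | Physics   


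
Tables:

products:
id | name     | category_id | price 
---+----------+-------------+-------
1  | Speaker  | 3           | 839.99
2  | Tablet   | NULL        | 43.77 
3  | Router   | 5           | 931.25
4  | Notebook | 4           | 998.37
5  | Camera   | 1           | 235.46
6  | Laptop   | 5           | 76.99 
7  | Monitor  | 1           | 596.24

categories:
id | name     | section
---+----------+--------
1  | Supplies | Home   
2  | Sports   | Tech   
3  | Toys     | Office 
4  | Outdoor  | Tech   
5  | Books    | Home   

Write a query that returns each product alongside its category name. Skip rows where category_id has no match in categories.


INNER JOIN keeps only products rows whose category_id matches an id in categories. Walk through each product:
  - product 1 (Speaker): category_id=3 -> matches Toys
  - product 2 (Tablet): category_id=NULL, no match -> dropped
  - product 3 (Router): category_id=5 -> matches Books
  - product 4 (Notebook): category_id=4 -> matches Outdoor
  - product 5 (Camera): category_id=1 -> matches Supplies
  - product 6 (Laptop): category_id=5 -> matches Books
  - product 7 (Monitor): category_id=1 -> matches Supplies
So 1 of 7 rows is dropped.

SQL:
SELECT a.name, b.name AS category
FROM products a
INNER JOIN categories b ON a.category_id = b.id

Result:
name     | category
---------+---------
Speaker  | Toys    
Router   | Books   
Notebook | Outdoor 
Camera   | Supplies
Laptop   | Books   
Monitor  | Supplies


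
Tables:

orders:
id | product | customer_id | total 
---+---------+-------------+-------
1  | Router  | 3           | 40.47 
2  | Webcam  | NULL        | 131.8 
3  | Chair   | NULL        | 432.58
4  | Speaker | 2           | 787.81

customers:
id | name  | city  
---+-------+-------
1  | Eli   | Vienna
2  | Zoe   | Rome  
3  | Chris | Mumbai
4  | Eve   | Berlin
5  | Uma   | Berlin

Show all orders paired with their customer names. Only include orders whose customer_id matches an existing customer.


INNER JOIN keeps only orders rows whose customer_id matches an id in customers. Walk through each order:
  - order 1 (Router): customer_id=3 -> matches Chris
  - order 2 (Webcam): customer_id=NULL, no match -> dropped
  - order 3 (Chair): customer_id=NULL, no match -> dropped
  - order 4 (Speaker): customer_id=2 -> matches Zoe
So 2 of 4 rows are dropped.

SQL:
SELECT a.product, b.name AS customer
FROM orders a
INNER JOIN customers b ON a.customer_id = b.id

Result:
product | customer
--------+---------
Router  | Chris   
Speaker | Zoe     


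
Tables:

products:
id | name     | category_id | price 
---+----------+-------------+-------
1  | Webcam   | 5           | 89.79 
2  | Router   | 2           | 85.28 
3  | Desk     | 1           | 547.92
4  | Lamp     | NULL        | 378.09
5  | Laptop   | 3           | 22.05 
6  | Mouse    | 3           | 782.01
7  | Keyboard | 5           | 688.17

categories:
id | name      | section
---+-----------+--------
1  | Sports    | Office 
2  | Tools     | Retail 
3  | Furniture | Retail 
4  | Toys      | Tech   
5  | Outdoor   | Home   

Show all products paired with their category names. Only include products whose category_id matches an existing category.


INNER JOIN keeps only products rows whose category_id matches an id in categories. Walk through each product:
  - product 1 (Webcam): category_id=5 -> matches Outdoor
  - product 2 (Router): category_id=2 -> matches Tools
  - product 3 (Desk): category_id=1 -> matches Sports
  - product 4 (Lamp): category_id=NULL, no match -> dropped
  - product 5 (Laptop): category_id=3 -> matches Furniture
  - product 6 (Mouse): category_id=3 -> matches Furniture
  - product 7 (Keyboard): category_id=5 -> matches Outdoor
So 1 of 7 rows is dropped.

SQL:
SELECT a.name, b.name AS category
FROM products a
INNER JOIN categories b ON a.category_id = b.id

Result:
name     | category 
---------+----------
Webcam   | Outdoor  
Router   | Tools    
Desk     | Sports   
Laptop   | Furniture
Mouse    | Furniture
Keyboard | Outdoor  


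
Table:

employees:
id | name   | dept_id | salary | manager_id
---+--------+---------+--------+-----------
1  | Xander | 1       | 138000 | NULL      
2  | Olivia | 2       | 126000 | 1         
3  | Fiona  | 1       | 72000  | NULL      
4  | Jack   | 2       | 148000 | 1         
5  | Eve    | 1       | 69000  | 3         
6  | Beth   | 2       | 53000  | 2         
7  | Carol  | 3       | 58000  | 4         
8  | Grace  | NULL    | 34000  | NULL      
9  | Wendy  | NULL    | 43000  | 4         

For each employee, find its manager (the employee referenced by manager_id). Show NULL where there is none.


This is a self-join: employees is joined to a second copy of itself, matching each row's manager_id to another row's id. Use LEFT JOIN so rows with manager_id=NULL are kept.
  - employee 1 (Xander): manager_id=NULL -> NULL
  - employee 2 (Olivia): manager_id=1 -> Xander
  - employee 3 (Fiona): manager_id=NULL -> NULL
  - employee 4 (Jack): manager_id=1 -> Xander
  - employee 5 (Eve): manager_id=3 -> Fiona
  - employee 6 (Beth): manager_id=2 -> Olivia
  - employee 7 (Carol): manager_id=4 -> Jack
  - employee 8 (Grace): manager_id=NULL -> NULL
  - employee 9 (Wendy): manager_id=4 -> Jack

SQL:
SELECT a.name AS item, b.name AS manager
FROM employees a
LEFT JOIN employees b ON a.manager_id = b.id

Result:
item   | manager
-------+--------
Xander | NULL   
Olivia | Xander 
Fiona  | NULL   
Jack   | Xander 
Eve    | Fiona  
Beth   | Olivia 
Carol  | Jack   
Grace  | NULL   
Wendy  | Jack   


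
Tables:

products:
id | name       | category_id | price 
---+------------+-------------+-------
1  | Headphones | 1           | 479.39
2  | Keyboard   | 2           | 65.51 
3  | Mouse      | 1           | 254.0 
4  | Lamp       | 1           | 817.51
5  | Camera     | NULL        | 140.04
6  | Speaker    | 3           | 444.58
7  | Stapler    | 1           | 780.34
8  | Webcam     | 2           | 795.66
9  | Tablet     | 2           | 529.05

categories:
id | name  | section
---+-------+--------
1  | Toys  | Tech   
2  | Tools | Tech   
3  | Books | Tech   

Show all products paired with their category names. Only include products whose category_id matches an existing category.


INNER JOIN keeps only products rows whose category_id matches an id in categories. Walk through each product:
  - product 1 (Headphones): category_id=1 -> matches Toys
  - product 2 (Keyboard): category_id=2 -> matches Tools
  - product 3 (Mouse): category_id=1 -> matches Toys
  - product 4 (Lamp): category_id=1 -> matches Toys
  - product 5 (Camera): category_id=NULL, no match -> dropped
  - product 6 (Speaker): category_id=3 -> matches Books
  - product 7 (Stapler): category_id=1 -> matches Toys
  - product 8 (Webcam): category_id=2 -> matches Tools
  - product 9 (Tablet): category_id=2 -> matches Tools
So 1 of 9 rows is dropped.

SQL:
SELECT a.name, b.name AS category
FROM products a
INNER JOIN categories b ON a.category_id = b.id

Result:
name       | category
-----------+---------
Headphones | Toys    
Keyboard   | Tools   
Mouse      | Toys    
Lamp       | Toys    
Speaker    | Books   
Stapler    | Toys    
Webcam     | Tools   
Tablet     | Tools   


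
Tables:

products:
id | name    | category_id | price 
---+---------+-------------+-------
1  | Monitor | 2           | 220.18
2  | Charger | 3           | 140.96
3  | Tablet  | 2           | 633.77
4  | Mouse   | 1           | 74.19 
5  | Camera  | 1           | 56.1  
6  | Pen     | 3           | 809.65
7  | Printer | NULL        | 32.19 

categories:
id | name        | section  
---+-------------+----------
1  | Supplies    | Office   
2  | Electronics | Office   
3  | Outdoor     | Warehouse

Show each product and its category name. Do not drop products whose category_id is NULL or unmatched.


LEFT JOIN keeps every row from products (the left table); where category_id has no match in categories, the category columns become NULL. Walk through each product:
  - product 1 (Monitor): category_id=2 -> matches Electronics
  - product 2 (Charger): category_id=3 -> matches Outdoor
  - product 3 (Tablet): category_id=2 -> matches Electronics
  - product 4 (Mouse): category_id=1 -> matches Supplies
  - product 5 (Camera): category_id=1 -> matches Supplies
  - product 6 (Pen): category_id=3 -> matches Outdoor
  - product 7 (Printer): category_id=NULL, no match -> kept with NULL
All 7 rows appear; 1 has NULL category.

SQL:
SELECT a.name, b.name AS category
FROM products a
LEFT JOIN categories b ON a.category_id = b.id

Result:
name    | category   
--------+------------
Monitor | Electronics
Charger | Outdoor    
Tablet  | Electronics
Mouse   | Supplies   
Camera  | Supplies   
Pen     | Outdoor    
Printer | NULL       


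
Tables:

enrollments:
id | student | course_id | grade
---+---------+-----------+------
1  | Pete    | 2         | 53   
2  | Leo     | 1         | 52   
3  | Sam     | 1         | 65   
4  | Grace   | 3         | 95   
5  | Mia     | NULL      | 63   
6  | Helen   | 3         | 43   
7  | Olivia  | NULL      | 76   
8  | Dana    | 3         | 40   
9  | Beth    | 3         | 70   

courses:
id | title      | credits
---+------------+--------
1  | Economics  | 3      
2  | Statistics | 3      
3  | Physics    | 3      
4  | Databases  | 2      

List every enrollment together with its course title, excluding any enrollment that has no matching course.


INNER JOIN keeps only enrollments rows whose course_id matches an id in courses. Walk through each enrollment:
  - enrollment 1 (Pete): course_id=2 -> matches Statistics
  - enrollment 2 (Leo): course_id=1 -> matches Economics
  - enrollment 3 (Sam): course_id=1 -> matches Economics
  - enrollment 4 (Grace): course_id=3 -> matches Physics
  - enrollment 5 (Mia): course_id=NULL, no match -> dropped
  - enrollment 6 (Helen): course_id=3 -> matches Physics
  - enrollment 7 (Olivia): course_id=NULL, no match -> dropped
  - enrollment 8 (Dana): course_id=3 -> matches Physics
  - enrollment 9 (Beth): course_id=3 -> matches Physics
So 2 of 9 rows are dropped.

SQL:
SELECT a.student, b.title AS course
FROM enrollments a
INNER JOIN courses b ON a.course_id = b.id

Result:
student | course    
--------+-----------
Pete    | Statistics
Leo     | Economics 
Sam     | Economics 
Grace   | Physics   
Helen   | Physics   
Dana    | Physics   
Beth    | Physics   


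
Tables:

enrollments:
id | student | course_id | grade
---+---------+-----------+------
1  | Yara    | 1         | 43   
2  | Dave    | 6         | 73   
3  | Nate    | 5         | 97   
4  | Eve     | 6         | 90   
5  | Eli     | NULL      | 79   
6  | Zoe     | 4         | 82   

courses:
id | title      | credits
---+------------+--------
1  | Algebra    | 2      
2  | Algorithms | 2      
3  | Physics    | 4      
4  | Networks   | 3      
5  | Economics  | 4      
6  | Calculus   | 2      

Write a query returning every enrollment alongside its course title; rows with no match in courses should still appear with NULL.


LEFT JOIN keeps every row from enrollments (the left table); where course_id has no match in courses, the course columns become NULL. Walk through each enrollment:
  - enrollment 1 (Yara): course_id=1 -> matches Algebra
  - enrollment 2 (Dave): course_id=6 -> matches Calculus
  - enrollment 3 (Nate): course_id=5 -> matches Economics
  - enrollment 4 (Eve): course_id=6 -> matches Calculus
  - enrollment 5 (Eli): course_id=NULL, no match -> kept with NULL
  - enrollment 6 (Zoe): course_id=4 -> matches Networks
All 6 rows appear; 1 has NULL course.

SQL:
SELECT a.student, b.title AS course
FROM enrollments a
LEFT JOIN courses b ON a.course_id = b.id

Result:
student | course   
--------+----------
Yara    | Algebra  
Dave    | Calculus 
Nate    | Economics
Eve     | Calculus 
Eli     | NULL     
Zoe     | Networks 


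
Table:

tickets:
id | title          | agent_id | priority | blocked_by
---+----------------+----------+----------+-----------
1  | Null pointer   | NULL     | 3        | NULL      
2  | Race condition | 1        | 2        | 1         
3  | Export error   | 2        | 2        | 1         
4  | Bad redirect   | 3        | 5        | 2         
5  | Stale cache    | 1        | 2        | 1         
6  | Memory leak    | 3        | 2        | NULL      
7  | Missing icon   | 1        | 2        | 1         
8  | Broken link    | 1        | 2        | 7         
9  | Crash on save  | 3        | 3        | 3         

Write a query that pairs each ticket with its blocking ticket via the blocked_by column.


This is a self-join: tickets is joined to a second copy of itself, matching each row's blocked_by to another row's id. Use LEFT JOIN so rows with blocked_by=NULL are kept.
  - ticket 1 (Null pointer): blocked_by=NULL -> NULL
  - ticket 2 (Race condition): blocked_by=1 -> Null pointer
  - ticket 3 (Export error): blocked_by=1 -> Null pointer
  - ticket 4 (Bad redirect): blocked_by=2 -> Race condition
  - ticket 5 (Stale cache): blocked_by=1 -> Null pointer
  - ticket 6 (Memory leak): blocked_by=NULL -> NULL
  - ticket 7 (Missing icon): blocked_by=1 -> Null pointer
  - ticket 8 (Broken link): blocked_by=7 -> Missing icon
  - ticket 9 (Crash on save): blocked_by=3 -> Export error

SQL:
SELECT a.title AS item, b.title AS blocked_by
FROM tickets a
LEFT JOIN tickets b ON a.blocked_by = b.id

Result:
item           | blocked_by    
---------------+---------------
Null pointer   | NULL          
Race condition | Null pointer  
Export error   | Null pointer  
Bad redirect   | Race condition
Stale cache    | Null pointer  
Memory leak    | NULL          
Missing icon   | Null pointer  
Broken link    | Missing icon  
Crash on save  | Export error  


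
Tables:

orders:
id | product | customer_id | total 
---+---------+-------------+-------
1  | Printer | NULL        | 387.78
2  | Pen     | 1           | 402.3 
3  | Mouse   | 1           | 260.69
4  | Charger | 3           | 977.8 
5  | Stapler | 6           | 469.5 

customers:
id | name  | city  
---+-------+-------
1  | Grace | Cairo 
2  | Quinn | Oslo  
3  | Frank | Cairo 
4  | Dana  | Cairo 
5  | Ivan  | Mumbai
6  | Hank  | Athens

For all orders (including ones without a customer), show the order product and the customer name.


LEFT JOIN keeps every row from orders (the left table); where customer_id has no match in customers, the customer columns become NULL. Walk through each order:
  - order 1 (Printer): customer_id=NULL, no match -> kept with NULL
  - order 2 (Pen): customer_id=1 -> matches Grace
  - order 3 (Mouse): customer_id=1 -> matches Grace
  - order 4 (Charger): customer_id=3 -> matches Frank
  - order 5 (Stapler): customer_id=6 -> matches Hank
All 5 rows appear; 1 has NULL customer.

SQL:
SELECT a.product, b.name AS customer
FROM orders a
LEFT JOIN customers b ON a.customer_id = b.id

Result:
product | customer
--------+---------
Printer | NULL    
Pen     | Grace   
Mouse   | Grace   
Charger | Frank   
Stapler | Hank    


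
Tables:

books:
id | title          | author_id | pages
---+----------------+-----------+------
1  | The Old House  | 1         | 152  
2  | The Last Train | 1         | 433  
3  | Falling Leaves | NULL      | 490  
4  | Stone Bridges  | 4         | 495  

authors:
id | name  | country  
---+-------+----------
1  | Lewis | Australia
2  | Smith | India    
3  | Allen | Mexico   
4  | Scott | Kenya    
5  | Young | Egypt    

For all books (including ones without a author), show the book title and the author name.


LEFT JOIN keeps every row from books (the left table); where author_id has no match in authors, the author columns become NULL. Walk through each book:
  - book 1 (The Old House): author_id=1 -> matches Lewis
  - book 2 (The Last Train): author_id=1 -> matches Lewis
  - book 3 (Falling Leaves): author_id=NULL, no match -> kept with NULL
  - book 4 (Stone Bridges): author_id=4 -> matches Scott
All 4 rows appear; 1 has NULL author.

SQL:
SELECT a.title, b.name AS author
FROM books a
LEFT JOIN authors b ON a.author_id = b.id

Result:
title          | author
---------------+-------
The Old House  | Lewis 
The Last Train | Lewis 
Falling Leaves | NULL  
Stone Bridges  | Scott 


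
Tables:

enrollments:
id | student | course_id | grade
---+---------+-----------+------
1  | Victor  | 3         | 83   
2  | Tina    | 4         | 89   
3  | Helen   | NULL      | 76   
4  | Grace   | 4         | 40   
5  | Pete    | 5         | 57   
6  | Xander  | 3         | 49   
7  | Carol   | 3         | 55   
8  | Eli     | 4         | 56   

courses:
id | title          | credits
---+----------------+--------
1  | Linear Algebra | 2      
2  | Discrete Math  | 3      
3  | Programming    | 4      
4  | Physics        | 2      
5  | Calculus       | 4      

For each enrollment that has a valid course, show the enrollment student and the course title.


INNER JOIN keeps only enrollments rows whose course_id matches an id in courses. Walk through each enrollment:
  - enrollment 1 (Victor): course_id=3 -> matches Programming
  - enrollment 2 (Tina): course_id=4 -> matches Physics
  - enrollment 3 (Helen): course_id=NULL, no match -> dropped
  - enrollment 4 (Grace): course_id=4 -> matches Physics
  - enrollment 5 (Pete): course_id=5 -> matches Calculus
  - enrollment 6 (Xander): course_id=3 -> matches Programming
  - enrollment 7 (Carol): course_id=3 -> matches Programming
  - enrollment 8 (Eli): course_id=4 -> matches Physics
So 1 of 8 rows is dropped.

SQL:
SELECT a.student, b.title AS course
FROM enrollments a
INNER JOIN courses b ON a.course_id = b.id

Result:
student | course     
--------+------------
Victor  | Programming
Tina    | Physics    
Grace   | Physics    
Pete    | Calculus   
Xander  | Programming
Carol   | Programming
Eli     | Physics    


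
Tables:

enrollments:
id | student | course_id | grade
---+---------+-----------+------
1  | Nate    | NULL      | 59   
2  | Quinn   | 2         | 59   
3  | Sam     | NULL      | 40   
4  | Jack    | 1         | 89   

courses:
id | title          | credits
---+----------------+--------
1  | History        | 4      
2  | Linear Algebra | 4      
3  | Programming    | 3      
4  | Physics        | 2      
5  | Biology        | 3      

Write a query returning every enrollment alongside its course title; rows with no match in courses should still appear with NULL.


LEFT JOIN keeps every row from enrollments (the left table); where course_id has no match in courses, the course columns become NULL. Walk through each enrollment:
  - enrollment 1 (Nate): course_id=NULL, no match -> kept with NULL
  - enrollment 2 (Quinn): course_id=2 -> matches Linear Algebra
  - enrollment 3 (Sam): course_id=NULL, no match -> kept with NULL
  - enrollment 4 (Jack): course_id=1 -> matches History
All 4 rows appear; 2 have NULL course.

SQL:
SELECT a.student, b.title AS course
FROM enrollments a
LEFT JOIN courses b ON a.course_id = b.id

Result:
student | course        
--------+---------------
Nate    | NULL          
Quinn   | Linear Algebra
Sam     | NULL          
Jack    | History       


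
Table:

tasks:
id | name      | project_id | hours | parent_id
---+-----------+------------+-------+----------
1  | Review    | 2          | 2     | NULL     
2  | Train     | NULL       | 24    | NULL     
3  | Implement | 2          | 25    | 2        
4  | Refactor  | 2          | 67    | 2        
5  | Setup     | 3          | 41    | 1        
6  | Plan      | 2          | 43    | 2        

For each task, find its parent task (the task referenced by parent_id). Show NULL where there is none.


This is a self-join: tasks is joined to a second copy of itself, matching each row's parent_id to another row's id. Use LEFT JOIN so rows with parent_id=NULL are kept.
  - task 1 (Review): parent_id=NULL -> NULL
  - task 2 (Train): parent_id=NULL -> NULL
  - task 3 (Implement): parent_id=2 -> Train
  - task 4 (Refactor): parent_id=2 -> Train
  - task 5 (Setup): parent_id=1 -> Review
  - task 6 (Plan): parent_id=2 -> Train

SQL:
SELECT a.name AS item, b.name AS parent
FROM tasks a
LEFT JOIN tasks b ON a.parent_id = b.id

Result:
item      | parent
----------+-------
Review    | NULL  
Train     | NULL  
Implement | Train 
Refactor  | Train 
Setup     | Review
Plan      | Train 


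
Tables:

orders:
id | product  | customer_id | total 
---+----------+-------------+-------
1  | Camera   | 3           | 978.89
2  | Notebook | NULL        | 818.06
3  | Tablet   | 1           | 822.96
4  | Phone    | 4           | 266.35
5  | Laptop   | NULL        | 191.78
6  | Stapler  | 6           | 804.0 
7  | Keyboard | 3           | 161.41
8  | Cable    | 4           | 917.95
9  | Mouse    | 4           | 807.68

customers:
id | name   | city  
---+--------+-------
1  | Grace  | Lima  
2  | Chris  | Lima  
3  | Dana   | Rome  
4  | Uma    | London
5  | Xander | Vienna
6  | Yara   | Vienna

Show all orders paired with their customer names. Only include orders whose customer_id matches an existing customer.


INNER JOIN keeps only orders rows whose customer_id matches an id in customers. Walk through each order:
  - order 1 (Camera): customer_id=3 -> matches Dana
  - order 2 (Notebook): customer_id=NULL, no match -> dropped
  - order 3 (Tablet): customer_id=1 -> matches Grace
  - order 4 (Phone): customer_id=4 -> matches Uma
  - order 5 (Laptop): customer_id=NULL, no match -> dropped
  - order 6 (Stapler): customer_id=6 -> matches Yara
  - order 7 (Keyboard): customer_id=3 -> matches Dana
  - order 8 (Cable): customer_id=4 -> matches Uma
  - order 9 (Mouse): customer_id=4 -> matches Uma
So 2 of 9 rows are dropped.

SQL:
SELECT a.product, b.name AS customer
FROM orders a
INNER JOIN customers b ON a.customer_id = b.id

Result:
product  | customer
---------+---------
Camera   | Dana    
Tablet   | Grace   
Phone    | Uma     
Stapler  | Yara    
Keyboard | Dana    
Cable    | Uma     
Mouse    | Uma     


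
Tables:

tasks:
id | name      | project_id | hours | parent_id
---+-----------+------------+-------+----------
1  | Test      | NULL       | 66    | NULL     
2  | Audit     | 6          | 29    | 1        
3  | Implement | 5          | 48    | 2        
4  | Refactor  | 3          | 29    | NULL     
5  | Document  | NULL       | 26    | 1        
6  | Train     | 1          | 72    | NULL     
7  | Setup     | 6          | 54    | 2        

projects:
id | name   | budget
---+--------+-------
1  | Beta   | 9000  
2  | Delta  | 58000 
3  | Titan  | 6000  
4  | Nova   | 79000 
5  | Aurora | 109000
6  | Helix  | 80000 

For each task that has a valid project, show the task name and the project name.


INNER JOIN keeps only tasks rows whose project_id matches an id in projects. Walk through each task:
  - task 1 (Test): project_id=NULL, no match -> dropped
  - task 2 (Audit): project_id=6 -> matches Helix
  - task 3 (Implement): project_id=5 -> matches Aurora
  - task 4 (Refactor): project_id=3 -> matches Titan
  - task 5 (Document): project_id=NULL, no match -> dropped
  - task 6 (Train): project_id=1 -> matches Beta
  - task 7 (Setup): project_id=6 -> matches Helix
So 2 of 7 rows are dropped.

SQL:
SELECT a.name, b.name AS project
FROM tasks a
INNER JOIN projects b ON a.project_id = b.id

Result:
name      | project
----------+--------
Audit     | Helix  
Implement | Aurora 
Refactor  | Titan  
Train     | Beta   
Setup     | Helix  


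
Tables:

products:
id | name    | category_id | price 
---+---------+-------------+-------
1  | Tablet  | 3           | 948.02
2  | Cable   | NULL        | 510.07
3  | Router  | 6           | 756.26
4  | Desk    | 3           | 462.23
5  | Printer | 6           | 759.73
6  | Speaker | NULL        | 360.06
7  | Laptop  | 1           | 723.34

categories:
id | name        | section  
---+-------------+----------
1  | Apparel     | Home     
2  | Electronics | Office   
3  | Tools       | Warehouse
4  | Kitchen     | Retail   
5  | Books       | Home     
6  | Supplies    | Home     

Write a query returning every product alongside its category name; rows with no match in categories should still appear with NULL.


LEFT JOIN keeps every row from products (the left table); where category_id has no match in categories, the category columns become NULL. Walk through each product:
  - product 1 (Tablet): category_id=3 -> matches Tools
  - product 2 (Cable): category_id=NULL, no match -> kept with NULL
  - product 3 (Router): category_id=6 -> matches Supplies
  - product 4 (Desk): category_id=3 -> matches Tools
  - product 5 (Printer): category_id=6 -> matches Supplies
  - product 6 (Speaker): category_id=NULL, no match -> kept with NULL
  - product 7 (Laptop): category_id=1 -> matches Apparel
All 7 rows appear; 2 have NULL category.

SQL:
SELECT a.name, b.name AS category
FROM products a
LEFT JOIN categories b ON a.category_id = b.id

Result:
name    | category
--------+---------
Tablet  | Tools   
Cable   | NULL    
Router  | Supplies
Desk    | Tools   
Printer | Supplies
Speaker | NULL    
Laptop  | Apparel 


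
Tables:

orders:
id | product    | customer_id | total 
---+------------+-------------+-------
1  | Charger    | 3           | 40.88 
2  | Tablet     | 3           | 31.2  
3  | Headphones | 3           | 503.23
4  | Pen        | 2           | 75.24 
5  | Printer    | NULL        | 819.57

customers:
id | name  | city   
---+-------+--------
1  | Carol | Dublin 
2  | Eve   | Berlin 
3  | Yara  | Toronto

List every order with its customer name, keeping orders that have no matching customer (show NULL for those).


LEFT JOIN keeps every row from orders (the left table); where customer_id has no match in customers, the customer columns become NULL. Walk through each order:
  - order 1 (Charger): customer_id=3 -> matches Yara
  - order 2 (Tablet): customer_id=3 -> matches Yara
  - order 3 (Headphones): customer_id=3 -> matches Yara
  - order 4 (Pen): customer_id=2 -> matches Eve
  - order 5 (Printer): customer_id=NULL, no match -> kept with NULL
All 5 rows appear; 1 has NULL customer.

SQL:
SELECT a.product, b.name AS customer
FROM orders a
LEFT JOIN customers b ON a.customer_id = b.id

Result:
product    | customer
-----------+---------
Charger    | Yara    
Tablet     | Yara    
Headphones | Yara    
Pen        | Eve     
Printer    | NULL    


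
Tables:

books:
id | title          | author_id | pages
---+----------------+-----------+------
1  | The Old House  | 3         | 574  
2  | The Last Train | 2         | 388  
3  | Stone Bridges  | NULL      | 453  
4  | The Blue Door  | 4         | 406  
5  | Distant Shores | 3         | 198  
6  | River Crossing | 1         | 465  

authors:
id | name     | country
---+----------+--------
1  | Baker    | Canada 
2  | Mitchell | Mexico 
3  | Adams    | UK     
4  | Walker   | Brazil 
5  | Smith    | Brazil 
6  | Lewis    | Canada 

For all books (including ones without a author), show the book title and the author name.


LEFT JOIN keeps every row from books (the left table); where author_id has no match in authors, the author columns become NULL. Walk through each book:
  - book 1 (The Old House): author_id=3 -> matches Adams
  - book 2 (The Last Train): author_id=2 -> matches Mitchell
  - book 3 (Stone Bridges): author_id=NULL, no match -> kept with NULL
  - book 4 (The Blue Door): author_id=4 -> matches Walker
  - book 5 (Distant Shores): author_id=3 -> matches Adams
  - book 6 (River Crossing): author_id=1 -> matches Baker
All 6 rows appear; 1 has NULL author.

SQL:
SELECT a.title, b.name AS author
FROM books a
LEFT JOIN authors b ON a.author_id = b.id

Result:
title          | author  
---------------+---------
The Old House  | Adams   
The Last Train | Mitchell
Stone Bridges  | NULL    
The Blue Door  | Walker  
Distant Shores | Adams   
River Crossing | Baker   


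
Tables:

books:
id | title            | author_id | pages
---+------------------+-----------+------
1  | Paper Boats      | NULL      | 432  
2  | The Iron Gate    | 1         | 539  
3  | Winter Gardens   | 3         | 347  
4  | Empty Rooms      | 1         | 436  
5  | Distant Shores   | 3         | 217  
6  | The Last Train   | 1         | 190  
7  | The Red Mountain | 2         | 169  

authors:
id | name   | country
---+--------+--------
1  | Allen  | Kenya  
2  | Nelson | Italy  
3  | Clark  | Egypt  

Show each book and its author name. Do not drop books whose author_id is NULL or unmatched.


LEFT JOIN keeps every row from books (the left table); where author_id has no match in authors, the author columns become NULL. Walk through each book:
  - book 1 (Paper Boats): author_id=NULL, no match -> kept with NULL
  - book 2 (The Iron Gate): author_id=1 -> matches Allen
  - book 3 (Winter Gardens): author_id=3 -> matches Clark
  - book 4 (Empty Rooms): author_id=1 -> matches Allen
  - book 5 (Distant Shores): author_id=3 -> matches Clark
  - book 6 (The Last Train): author_id=1 -> matches Allen
  - book 7 (The Red Mountain): author_id=2 -> matches Nelson
All 7 rows appear; 1 has NULL author.

SQL:
SELECT a.title, b.name AS author
FROM books a
LEFT JOIN authors b ON a.author_id = b.id

Result:
title            | author
-----------------+-------
Paper Boats      | NULL  
The Iron Gate    | Allen 
Winter Gardens   | Clark 
Empty Rooms      | Allen 
Distant Shores   | Clark 
The Last Train   | Allen 
The Red Mountain | Nelson


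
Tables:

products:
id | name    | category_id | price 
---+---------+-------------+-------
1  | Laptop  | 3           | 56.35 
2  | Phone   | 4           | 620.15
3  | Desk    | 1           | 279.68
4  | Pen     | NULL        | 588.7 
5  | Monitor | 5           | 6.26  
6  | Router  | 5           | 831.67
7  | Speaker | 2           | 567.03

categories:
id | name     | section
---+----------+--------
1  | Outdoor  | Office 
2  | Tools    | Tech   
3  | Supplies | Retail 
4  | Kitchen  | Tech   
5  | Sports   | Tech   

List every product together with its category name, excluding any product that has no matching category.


INNER JOIN keeps only products rows whose category_id matches an id in categories. Walk through each product:
  - product 1 (Laptop): category_id=3 -> matches Supplies
  - product 2 (Phone): category_id=4 -> matches Kitchen
  - product 3 (Desk): category_id=1 -> matches Outdoor
  - product 4 (Pen): category_id=NULL, no match -> dropped
  - product 5 (Monitor): category_id=5 -> matches Sports
  - product 6 (Router): category_id=5 -> matches Sports
  - product 7 (Speaker): category_id=2 -> matches Tools
So 1 of 7 rows is dropped.

SQL:
SELECT a.name, b.name AS category
FROM products a
INNER JOIN categories b ON a.category_id = b.id

Result:
name    | category
--------+---------
Laptop  | Supplies
Phone   | Kitchen 
Desk    | Outdoor 
Monitor | Sports  
Router  | Sports  
Speaker | Tools   


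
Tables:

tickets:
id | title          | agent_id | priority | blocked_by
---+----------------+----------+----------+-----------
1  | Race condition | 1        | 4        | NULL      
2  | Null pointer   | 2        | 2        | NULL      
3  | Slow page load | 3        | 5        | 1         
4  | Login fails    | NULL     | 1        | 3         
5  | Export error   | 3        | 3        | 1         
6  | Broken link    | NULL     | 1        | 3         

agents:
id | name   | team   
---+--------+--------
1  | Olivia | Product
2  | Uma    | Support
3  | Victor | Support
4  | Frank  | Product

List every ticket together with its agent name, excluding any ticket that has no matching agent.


INNER JOIN keeps only tickets rows whose agent_id matches an id in agents. Walk through each ticket:
  - ticket 1 (Race condition): agent_id=1 -> matches Olivia
  - ticket 2 (Null pointer): agent_id=2 -> matches Uma
  - ticket 3 (Slow page load): agent_id=3 -> matches Victor
  - ticket 4 (Login fails): agent_id=NULL, no match -> dropped
  - ticket 5 (Export error): agent_id=3 -> matches Victor
  - ticket 6 (Broken link): agent_id=NULL, no match -> dropped
So 2 of 6 rows are dropped.

SQL:
SELECT a.title, b.name AS agent
FROM tickets a
INNER JOIN agents b ON a.agent_id = b.id

Result:
title          | agent 
---------------+-------
Race condition | Olivia
Null pointer   | Uma   
Slow page load | Victor
Export error   | Victor


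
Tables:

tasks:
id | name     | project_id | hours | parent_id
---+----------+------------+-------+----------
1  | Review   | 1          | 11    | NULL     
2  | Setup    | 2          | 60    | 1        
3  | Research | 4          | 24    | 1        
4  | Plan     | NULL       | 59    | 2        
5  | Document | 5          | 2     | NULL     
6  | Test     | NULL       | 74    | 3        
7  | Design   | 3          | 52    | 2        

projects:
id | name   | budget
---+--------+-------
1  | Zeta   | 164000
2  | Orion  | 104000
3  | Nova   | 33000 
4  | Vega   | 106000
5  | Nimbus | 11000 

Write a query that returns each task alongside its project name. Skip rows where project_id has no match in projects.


INNER JOIN keeps only tasks rows whose project_id matches an id in projects. Walk through each task:
  - task 1 (Review): project_id=1 -> matches Zeta
  - task 2 (Setup): project_id=2 -> matches Orion
  - task 3 (Research): project_id=4 -> matches Vega
  - task 4 (Plan): project_id=NULL, no match -> dropped
  - task 5 (Document): project_id=5 -> matches Nimbus
  - task 6 (Test): project_id=NULL, no match -> dropped
  - task 7 (Design): project_id=3 -> matches Nova
So 2 of 7 rows are dropped.

SQL:
SELECT a.name, b.name AS project
FROM tasks a
INNER JOIN projects b ON a.project_id = b.id

Result:
name     | project
---------+--------
Review   | Zeta   
Setup    | Orion  
Research | Vega   
Document | Nimbus 
Design   | Nova   
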